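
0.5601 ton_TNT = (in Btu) 2.221e+06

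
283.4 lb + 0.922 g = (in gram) 1.285e+05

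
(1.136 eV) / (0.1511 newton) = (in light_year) 1.273e-34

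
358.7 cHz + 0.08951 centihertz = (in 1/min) 215.3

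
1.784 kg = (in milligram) 1.784e+06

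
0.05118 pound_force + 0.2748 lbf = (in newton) 1.45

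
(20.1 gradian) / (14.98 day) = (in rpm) 2.329e-06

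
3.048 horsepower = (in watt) 2273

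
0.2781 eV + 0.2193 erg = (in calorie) 5.241e-09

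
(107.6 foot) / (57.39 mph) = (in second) 1.278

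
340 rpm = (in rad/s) 35.6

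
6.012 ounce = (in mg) 1.704e+05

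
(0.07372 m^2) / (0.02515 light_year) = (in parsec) 1.004e-32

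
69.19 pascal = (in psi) 0.01004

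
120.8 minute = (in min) 120.8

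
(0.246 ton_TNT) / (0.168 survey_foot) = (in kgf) 2.05e+09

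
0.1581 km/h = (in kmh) 0.1581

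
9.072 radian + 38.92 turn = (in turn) 40.36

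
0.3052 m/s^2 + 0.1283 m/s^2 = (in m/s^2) 0.4335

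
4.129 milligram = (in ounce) 0.0001456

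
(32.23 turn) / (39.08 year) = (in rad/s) 1.643e-07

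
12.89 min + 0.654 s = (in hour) 0.215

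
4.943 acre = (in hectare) 2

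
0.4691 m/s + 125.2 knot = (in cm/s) 6488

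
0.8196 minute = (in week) 8.131e-05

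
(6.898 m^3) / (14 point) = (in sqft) 1.503e+04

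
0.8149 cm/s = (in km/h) 0.02934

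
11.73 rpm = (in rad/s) 1.228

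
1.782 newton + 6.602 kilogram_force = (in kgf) 6.784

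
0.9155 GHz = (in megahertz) 915.5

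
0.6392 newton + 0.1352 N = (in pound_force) 0.1741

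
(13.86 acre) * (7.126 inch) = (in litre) 1.015e+07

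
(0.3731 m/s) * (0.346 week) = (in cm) 7.808e+06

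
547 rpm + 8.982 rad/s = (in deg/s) 3797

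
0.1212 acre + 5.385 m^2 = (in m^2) 495.9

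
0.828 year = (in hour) 7253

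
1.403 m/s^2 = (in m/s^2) 1.403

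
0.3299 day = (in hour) 7.918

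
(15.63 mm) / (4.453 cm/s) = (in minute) 0.00585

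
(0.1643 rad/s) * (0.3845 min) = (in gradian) 241.3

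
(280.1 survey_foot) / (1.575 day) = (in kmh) 0.002259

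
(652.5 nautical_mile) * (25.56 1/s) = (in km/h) 1.112e+08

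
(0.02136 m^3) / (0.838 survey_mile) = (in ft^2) 0.0001705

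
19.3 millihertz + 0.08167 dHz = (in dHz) 0.2747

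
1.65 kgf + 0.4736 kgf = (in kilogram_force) 2.124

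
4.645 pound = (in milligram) 2.107e+06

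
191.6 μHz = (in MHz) 1.916e-10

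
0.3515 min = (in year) 6.688e-07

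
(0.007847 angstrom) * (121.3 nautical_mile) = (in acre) 4.356e-11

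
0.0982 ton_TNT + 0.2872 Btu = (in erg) 4.109e+15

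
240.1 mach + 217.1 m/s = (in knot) 1.593e+05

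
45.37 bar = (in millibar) 4.537e+04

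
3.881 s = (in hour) 0.001078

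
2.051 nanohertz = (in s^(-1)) 2.051e-09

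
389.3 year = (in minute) 2.046e+08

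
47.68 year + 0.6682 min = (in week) 2486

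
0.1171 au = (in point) 4.966e+13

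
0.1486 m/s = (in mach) 0.0004364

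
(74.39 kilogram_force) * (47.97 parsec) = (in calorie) 2.581e+20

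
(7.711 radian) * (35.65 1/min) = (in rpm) 43.75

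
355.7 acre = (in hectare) 143.9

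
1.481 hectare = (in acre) 3.66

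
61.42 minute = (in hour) 1.024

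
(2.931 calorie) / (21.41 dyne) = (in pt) 1.624e+08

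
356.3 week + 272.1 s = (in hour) 5.986e+04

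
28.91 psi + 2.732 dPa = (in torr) 1495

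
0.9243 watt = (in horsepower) 0.00124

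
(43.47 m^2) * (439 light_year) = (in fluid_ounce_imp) 6.354e+24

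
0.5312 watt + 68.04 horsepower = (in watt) 5.074e+04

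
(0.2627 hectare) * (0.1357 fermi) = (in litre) 3.565e-10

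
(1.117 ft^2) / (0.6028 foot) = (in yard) 0.6177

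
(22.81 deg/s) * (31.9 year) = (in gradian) 2.55e+10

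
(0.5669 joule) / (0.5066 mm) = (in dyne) 1.119e+08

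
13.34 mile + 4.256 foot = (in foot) 7.044e+04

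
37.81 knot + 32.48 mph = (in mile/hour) 75.99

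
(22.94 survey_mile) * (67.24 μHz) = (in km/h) 8.937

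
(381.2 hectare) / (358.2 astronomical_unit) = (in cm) 7.114e-06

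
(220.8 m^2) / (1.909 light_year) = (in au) 8.172e-26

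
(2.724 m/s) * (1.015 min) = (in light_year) 1.753e-14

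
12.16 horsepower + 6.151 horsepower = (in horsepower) 18.31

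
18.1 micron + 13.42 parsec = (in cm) 4.141e+19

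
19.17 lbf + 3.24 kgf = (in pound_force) 26.31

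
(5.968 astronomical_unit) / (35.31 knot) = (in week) 8.127e+04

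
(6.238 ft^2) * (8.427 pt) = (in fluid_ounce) 58.26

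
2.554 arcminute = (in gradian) 0.0473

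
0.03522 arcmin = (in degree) 0.000587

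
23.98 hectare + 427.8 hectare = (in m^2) 4.518e+06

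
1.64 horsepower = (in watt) 1223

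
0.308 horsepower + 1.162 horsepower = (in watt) 1096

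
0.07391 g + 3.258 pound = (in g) 1478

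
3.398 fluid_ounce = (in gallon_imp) 0.0221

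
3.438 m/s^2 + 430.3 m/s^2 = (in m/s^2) 433.7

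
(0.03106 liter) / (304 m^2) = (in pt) 0.0002896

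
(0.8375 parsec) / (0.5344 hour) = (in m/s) 1.343e+13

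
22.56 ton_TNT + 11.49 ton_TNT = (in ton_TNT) 34.05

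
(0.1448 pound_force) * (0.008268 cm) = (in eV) 3.324e+14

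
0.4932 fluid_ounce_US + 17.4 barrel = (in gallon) 730.8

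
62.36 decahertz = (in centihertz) 6.236e+04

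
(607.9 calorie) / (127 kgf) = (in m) 2.042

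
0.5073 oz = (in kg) 0.01438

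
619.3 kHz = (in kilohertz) 619.3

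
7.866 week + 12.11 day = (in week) 9.596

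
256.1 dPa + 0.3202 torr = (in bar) 0.000683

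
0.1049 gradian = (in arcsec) 339.9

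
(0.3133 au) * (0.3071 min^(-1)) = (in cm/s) 2.399e+10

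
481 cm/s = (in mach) 0.01413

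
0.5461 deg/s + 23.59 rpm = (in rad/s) 2.48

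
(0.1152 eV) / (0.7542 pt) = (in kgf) 7.074e-18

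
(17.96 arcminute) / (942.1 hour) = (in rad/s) 1.54e-09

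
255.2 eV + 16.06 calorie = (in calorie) 16.06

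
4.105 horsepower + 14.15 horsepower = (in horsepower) 18.26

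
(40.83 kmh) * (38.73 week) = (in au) 0.001776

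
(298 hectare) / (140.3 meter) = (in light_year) 2.245e-12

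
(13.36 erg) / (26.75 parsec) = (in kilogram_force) 1.65e-25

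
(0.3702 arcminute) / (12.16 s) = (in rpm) 8.457e-05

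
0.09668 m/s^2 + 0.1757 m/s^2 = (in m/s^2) 0.2724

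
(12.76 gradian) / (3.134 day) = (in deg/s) 4.241e-05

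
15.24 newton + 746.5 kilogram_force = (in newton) 7336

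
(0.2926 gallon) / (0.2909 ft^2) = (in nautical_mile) 2.213e-05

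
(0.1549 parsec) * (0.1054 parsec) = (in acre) 3.841e+27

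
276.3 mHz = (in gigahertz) 2.763e-10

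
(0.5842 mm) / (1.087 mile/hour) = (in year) 3.812e-11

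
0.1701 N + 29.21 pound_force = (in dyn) 1.301e+07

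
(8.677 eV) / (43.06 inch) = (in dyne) 1.271e-13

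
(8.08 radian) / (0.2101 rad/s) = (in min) 0.641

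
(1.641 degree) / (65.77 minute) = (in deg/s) 0.0004158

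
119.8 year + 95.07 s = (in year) 119.8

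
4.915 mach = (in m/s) 1674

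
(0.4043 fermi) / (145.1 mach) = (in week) 1.353e-26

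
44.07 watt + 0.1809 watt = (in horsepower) 0.05934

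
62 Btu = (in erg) 6.541e+11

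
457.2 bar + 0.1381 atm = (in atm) 451.4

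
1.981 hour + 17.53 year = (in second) 5.528e+08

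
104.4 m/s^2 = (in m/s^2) 104.4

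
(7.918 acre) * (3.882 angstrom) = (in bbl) 7.824e-05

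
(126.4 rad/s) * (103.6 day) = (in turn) 1.801e+08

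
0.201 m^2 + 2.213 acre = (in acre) 2.213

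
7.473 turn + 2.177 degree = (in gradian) 2992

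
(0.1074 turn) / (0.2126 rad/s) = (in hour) 0.0008817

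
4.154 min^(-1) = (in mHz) 69.23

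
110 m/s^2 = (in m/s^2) 110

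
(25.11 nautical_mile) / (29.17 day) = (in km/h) 0.06643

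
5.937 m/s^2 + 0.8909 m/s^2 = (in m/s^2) 6.828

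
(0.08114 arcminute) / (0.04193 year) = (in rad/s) 1.785e-11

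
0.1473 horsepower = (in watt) 109.8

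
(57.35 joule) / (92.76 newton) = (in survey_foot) 2.028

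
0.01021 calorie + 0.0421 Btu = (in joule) 44.46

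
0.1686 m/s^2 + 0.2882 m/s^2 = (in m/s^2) 0.4568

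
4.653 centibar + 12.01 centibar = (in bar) 0.1666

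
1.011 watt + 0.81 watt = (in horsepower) 0.002442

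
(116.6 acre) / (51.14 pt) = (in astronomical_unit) 0.0001748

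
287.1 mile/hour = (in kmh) 462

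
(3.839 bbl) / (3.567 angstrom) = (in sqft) 1.842e+10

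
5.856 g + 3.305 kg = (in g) 3311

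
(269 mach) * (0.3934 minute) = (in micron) 2.162e+12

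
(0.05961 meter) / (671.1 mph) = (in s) 0.0001987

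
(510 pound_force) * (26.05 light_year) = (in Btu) 5.299e+17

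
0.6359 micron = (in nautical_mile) 3.434e-10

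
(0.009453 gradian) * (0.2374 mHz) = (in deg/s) 2.02e-06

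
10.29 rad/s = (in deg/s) 589.6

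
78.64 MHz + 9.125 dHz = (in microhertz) 7.864e+13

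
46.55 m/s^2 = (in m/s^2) 46.55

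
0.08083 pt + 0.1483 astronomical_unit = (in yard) 2.426e+10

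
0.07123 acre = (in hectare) 0.02883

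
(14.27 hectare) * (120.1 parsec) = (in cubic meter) 5.288e+23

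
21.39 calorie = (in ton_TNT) 2.139e-08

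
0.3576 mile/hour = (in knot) 0.3107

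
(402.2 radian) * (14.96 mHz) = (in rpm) 57.46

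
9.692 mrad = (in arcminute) 33.32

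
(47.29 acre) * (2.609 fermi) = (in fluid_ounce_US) 1.688e-05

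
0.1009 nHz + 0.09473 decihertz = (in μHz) 9473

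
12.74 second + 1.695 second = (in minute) 0.2406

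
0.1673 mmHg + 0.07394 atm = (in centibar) 7.514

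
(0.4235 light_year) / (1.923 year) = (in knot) 1.284e+08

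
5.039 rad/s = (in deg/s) 288.7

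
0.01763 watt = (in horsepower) 2.364e-05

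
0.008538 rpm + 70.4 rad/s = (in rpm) 672.3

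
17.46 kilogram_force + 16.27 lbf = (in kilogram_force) 24.84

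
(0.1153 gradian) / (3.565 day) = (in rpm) 5.615e-08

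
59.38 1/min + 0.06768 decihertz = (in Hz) 0.9964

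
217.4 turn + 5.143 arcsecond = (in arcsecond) 2.818e+08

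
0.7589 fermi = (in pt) 2.151e-12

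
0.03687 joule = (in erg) 3.687e+05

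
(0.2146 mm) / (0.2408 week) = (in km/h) 5.305e-09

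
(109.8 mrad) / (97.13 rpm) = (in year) 3.423e-10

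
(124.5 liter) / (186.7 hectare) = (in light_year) 7.049e-24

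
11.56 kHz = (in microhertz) 1.156e+10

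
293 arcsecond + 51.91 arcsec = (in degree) 0.09581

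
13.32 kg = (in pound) 29.37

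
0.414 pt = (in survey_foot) 0.0004792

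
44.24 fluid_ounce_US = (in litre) 1.308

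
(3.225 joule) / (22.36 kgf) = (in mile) 9.139e-06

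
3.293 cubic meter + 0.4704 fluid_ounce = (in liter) 3293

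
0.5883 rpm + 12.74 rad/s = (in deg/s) 733.5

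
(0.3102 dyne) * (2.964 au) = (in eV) 8.585e+24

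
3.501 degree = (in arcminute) 210.1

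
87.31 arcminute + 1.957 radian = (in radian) 1.982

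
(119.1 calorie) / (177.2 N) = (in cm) 281.2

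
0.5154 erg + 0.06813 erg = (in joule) 5.835e-08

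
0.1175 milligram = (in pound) 2.59e-07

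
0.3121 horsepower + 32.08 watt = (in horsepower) 0.3551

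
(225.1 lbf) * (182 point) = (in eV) 4.013e+20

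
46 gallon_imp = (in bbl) 1.315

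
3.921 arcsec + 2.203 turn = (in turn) 2.203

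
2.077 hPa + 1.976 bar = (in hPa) 1978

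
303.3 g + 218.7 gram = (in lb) 1.151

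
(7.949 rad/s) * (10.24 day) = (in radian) 7.033e+06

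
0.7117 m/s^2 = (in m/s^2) 0.7117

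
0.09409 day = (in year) 0.0002578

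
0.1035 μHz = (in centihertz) 1.035e-05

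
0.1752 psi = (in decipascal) 1.208e+04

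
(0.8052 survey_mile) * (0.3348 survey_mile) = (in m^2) 6.982e+05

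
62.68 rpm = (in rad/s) 6.564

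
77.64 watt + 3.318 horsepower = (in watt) 2552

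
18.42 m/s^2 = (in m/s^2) 18.42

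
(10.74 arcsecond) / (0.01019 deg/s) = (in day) 3.389e-06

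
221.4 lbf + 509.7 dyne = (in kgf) 100.4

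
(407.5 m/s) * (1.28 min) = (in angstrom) 3.13e+14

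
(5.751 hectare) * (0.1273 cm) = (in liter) 7.321e+04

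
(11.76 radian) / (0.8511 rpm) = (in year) 4.184e-06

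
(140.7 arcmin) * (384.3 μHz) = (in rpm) 0.0001502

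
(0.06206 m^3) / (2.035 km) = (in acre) 7.536e-09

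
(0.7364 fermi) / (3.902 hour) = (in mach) 1.54e-22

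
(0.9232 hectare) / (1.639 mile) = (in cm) 350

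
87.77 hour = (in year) 0.01002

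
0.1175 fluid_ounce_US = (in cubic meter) 3.475e-06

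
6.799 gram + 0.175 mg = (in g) 6.799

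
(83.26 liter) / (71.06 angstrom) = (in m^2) 1.172e+07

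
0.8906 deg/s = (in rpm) 0.1484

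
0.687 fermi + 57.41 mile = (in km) 92.39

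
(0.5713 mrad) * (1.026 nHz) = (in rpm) 5.597e-12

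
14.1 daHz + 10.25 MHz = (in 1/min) 6.15e+08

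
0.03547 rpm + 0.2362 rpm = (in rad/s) 0.02845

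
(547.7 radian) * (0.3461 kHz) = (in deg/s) 1.086e+07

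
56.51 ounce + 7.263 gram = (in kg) 1.609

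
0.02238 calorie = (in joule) 0.09364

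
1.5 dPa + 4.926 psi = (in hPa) 339.6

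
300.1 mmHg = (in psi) 5.803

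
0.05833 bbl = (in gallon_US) 2.45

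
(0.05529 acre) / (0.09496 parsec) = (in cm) 7.636e-12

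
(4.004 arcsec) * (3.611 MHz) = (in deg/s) 4016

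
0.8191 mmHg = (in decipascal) 1092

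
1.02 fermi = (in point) 2.891e-12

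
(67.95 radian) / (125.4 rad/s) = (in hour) 0.0001505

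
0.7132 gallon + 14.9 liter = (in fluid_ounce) 595.1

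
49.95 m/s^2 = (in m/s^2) 49.95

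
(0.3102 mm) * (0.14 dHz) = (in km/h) 1.563e-05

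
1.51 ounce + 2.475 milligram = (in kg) 0.04281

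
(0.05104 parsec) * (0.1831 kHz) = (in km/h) 1.038e+18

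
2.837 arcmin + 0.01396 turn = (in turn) 0.01409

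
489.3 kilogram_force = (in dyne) 4.798e+08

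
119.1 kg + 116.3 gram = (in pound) 262.8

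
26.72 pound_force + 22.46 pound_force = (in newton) 218.8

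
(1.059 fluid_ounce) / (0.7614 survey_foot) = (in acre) 3.335e-08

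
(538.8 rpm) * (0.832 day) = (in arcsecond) 8.366e+11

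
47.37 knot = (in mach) 0.07157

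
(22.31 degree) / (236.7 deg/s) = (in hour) 2.618e-05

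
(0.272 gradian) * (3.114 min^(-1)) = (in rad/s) 0.0002217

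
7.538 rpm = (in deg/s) 45.23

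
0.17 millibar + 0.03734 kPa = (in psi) 0.007881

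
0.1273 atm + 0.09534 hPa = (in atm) 0.1274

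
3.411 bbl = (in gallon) 143.3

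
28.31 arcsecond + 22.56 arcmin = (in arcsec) 1382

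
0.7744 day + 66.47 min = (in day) 0.8206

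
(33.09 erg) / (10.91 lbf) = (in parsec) 2.21e-24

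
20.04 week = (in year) 0.3843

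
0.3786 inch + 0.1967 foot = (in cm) 6.957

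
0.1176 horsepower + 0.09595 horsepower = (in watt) 159.2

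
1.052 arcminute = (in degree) 0.01753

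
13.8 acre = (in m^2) 5.585e+04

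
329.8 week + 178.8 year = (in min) 9.73e+07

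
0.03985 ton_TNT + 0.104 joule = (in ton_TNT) 0.03985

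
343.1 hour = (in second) 1.235e+06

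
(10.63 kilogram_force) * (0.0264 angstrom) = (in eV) 1.718e+09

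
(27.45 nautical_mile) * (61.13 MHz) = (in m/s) 3.108e+12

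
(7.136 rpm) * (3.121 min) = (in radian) 139.9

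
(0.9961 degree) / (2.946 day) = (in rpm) 6.522e-07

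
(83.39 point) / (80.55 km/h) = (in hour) 3.652e-07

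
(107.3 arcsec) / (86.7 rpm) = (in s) 5.73e-05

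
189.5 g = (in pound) 0.4178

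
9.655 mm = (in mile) 5.999e-06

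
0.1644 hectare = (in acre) 0.4062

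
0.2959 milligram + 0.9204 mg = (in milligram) 1.216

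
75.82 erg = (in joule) 7.582e-06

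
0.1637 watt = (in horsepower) 0.0002195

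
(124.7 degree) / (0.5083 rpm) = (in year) 1.297e-06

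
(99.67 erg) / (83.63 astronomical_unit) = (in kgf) 8.124e-20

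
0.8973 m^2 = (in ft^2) 9.658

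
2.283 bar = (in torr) 1712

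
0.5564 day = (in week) 0.07949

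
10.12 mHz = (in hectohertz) 0.0001012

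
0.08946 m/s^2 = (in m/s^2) 0.08946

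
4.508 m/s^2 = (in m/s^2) 4.508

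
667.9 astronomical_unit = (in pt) 2.832e+17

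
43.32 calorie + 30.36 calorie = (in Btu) 0.2922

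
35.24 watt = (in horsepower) 0.04726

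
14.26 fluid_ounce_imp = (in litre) 0.4052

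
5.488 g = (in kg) 0.005488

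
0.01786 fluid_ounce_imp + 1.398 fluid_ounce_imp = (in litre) 0.04023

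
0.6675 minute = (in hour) 0.01112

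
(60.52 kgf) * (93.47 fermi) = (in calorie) 1.326e-11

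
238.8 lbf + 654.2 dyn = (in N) 1062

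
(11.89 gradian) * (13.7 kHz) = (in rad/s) 2559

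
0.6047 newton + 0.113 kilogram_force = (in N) 1.713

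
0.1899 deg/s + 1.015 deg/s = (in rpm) 0.2008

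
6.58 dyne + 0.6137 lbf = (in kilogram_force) 0.2784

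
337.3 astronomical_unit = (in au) 337.3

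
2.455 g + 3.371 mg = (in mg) 2458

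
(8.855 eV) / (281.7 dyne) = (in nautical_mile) 2.719e-19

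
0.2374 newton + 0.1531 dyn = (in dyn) 2.374e+04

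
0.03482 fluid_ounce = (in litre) 0.00103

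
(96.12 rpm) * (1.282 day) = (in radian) 1.115e+06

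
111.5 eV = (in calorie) 4.27e-18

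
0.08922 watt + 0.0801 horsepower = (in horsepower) 0.08022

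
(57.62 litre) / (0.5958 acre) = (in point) 0.06774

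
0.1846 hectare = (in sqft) 1.987e+04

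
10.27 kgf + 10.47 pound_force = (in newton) 147.3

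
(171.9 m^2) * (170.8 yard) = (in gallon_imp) 5.906e+06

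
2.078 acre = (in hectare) 0.8409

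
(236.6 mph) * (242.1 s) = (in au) 1.712e-07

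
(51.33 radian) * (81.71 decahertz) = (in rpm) 4.005e+05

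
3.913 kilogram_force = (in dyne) 3.837e+06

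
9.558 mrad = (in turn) 0.001521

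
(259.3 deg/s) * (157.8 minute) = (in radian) 4.285e+04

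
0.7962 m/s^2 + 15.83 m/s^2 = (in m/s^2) 16.63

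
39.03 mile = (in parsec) 2.036e-12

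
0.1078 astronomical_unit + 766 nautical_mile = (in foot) 5.291e+10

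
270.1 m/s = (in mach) 0.7932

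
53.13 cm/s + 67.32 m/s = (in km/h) 244.3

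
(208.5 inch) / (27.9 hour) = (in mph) 0.0001179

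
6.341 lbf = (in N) 28.21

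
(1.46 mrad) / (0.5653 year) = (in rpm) 7.821e-10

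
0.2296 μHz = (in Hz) 2.296e-07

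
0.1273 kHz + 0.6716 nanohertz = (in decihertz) 1273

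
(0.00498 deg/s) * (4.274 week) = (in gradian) 1.43e+04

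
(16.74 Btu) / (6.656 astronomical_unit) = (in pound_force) 3.988e-09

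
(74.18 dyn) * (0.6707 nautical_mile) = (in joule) 0.9214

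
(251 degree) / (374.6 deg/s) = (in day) 7.755e-06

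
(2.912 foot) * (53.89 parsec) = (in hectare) 1.476e+14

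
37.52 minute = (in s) 2251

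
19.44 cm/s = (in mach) 0.0005709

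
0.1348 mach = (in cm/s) 4590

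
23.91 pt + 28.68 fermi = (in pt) 23.91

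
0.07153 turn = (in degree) 25.75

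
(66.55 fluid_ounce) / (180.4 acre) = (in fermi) 2.696e+06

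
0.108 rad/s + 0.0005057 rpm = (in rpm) 1.032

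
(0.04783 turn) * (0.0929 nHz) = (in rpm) 2.666e-10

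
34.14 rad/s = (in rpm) 326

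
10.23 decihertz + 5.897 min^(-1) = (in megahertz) 1.121e-06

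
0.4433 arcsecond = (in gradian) 0.0001368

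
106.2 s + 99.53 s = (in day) 0.002381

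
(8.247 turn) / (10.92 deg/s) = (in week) 0.0004495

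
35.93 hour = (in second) 1.293e+05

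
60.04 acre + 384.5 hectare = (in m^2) 4.088e+06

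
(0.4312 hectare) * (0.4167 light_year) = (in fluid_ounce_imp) 5.983e+23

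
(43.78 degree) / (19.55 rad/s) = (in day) 4.524e-07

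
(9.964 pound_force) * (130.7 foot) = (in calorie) 422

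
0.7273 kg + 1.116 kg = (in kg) 1.843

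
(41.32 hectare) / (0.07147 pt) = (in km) 1.639e+07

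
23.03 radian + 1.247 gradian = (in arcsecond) 4.754e+06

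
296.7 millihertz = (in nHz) 2.967e+08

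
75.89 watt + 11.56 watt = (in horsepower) 0.1173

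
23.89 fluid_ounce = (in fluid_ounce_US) 23.89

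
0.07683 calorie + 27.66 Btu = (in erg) 2.918e+11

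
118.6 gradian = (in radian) 1.863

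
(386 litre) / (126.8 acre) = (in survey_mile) 4.674e-10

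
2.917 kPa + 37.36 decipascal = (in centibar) 2.921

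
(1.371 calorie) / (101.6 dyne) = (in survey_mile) 3.508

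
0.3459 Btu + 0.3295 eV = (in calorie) 87.22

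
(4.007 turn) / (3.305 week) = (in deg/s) 0.0007217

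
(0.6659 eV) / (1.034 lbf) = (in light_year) 2.452e-36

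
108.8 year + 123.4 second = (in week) 5673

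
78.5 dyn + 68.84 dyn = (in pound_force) 0.0003312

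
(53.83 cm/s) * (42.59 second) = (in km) 0.02293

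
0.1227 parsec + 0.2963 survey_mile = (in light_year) 0.4002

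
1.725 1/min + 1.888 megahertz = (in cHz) 1.888e+08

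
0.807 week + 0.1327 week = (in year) 0.01802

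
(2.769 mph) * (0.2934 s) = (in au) 2.428e-12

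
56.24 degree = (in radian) 0.9816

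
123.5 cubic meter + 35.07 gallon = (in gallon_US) 3.266e+04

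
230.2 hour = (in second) 8.287e+05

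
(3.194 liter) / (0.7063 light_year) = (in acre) 1.181e-22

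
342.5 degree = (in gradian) 380.6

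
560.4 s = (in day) 0.006486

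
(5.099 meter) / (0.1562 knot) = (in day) 0.0007344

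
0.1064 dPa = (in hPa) 0.0001064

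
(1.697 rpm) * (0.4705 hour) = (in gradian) 1.916e+04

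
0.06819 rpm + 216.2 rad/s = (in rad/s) 216.2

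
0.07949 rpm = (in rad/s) 0.008324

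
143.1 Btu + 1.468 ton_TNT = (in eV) 3.834e+28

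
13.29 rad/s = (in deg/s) 761.5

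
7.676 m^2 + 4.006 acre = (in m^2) 1.622e+04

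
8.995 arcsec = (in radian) 4.361e-05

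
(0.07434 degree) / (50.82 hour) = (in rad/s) 7.092e-09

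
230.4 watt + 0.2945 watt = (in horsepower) 0.3094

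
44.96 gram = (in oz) 1.586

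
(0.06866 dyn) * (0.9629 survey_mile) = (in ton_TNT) 2.543e-13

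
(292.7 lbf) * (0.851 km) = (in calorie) 2.648e+05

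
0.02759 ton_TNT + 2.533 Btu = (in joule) 1.154e+08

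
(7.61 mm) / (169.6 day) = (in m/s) 5.193e-10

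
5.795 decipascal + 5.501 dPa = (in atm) 1.115e-05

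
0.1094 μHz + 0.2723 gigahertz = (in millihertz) 2.723e+11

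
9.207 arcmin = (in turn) 0.0004262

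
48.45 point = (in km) 1.709e-05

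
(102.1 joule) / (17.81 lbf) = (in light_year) 1.362e-16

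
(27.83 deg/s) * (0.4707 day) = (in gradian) 1.258e+06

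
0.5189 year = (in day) 189.4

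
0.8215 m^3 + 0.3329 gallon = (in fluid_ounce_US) 2.782e+04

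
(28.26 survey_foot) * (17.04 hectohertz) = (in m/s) 1.468e+04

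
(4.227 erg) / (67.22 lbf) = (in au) 9.45e-21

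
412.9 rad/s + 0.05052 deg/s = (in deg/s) 2.366e+04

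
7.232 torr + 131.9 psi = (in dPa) 9.104e+06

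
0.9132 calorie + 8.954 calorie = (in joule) 41.28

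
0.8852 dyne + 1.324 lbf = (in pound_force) 1.324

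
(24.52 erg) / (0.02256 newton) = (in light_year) 1.149e-20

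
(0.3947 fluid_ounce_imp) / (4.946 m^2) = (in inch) 8.927e-05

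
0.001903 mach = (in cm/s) 64.8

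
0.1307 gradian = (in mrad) 2.053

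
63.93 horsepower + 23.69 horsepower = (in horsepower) 87.62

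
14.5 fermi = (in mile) 9.01e-18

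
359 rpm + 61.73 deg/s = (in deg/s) 2216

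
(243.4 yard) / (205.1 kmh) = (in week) 6.459e-06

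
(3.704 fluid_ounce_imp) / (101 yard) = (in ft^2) 1.227e-05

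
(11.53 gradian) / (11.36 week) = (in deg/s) 1.51e-06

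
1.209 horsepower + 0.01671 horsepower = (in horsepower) 1.226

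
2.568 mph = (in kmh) 4.133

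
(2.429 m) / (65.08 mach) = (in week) 1.812e-10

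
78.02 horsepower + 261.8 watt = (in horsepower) 78.37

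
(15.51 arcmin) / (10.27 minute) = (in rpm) 6.992e-05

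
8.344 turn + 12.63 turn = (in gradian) 8390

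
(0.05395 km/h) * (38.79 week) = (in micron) 3.516e+11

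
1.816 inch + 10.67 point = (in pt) 141.4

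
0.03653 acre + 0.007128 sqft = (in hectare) 0.01478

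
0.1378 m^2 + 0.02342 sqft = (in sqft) 1.507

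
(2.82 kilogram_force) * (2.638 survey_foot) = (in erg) 2.224e+08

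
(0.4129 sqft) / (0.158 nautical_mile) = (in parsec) 4.248e-21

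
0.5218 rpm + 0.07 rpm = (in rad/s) 0.06197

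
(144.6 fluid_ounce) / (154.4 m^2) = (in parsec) 8.976e-22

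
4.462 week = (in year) 0.08557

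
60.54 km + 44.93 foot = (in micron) 6.055e+10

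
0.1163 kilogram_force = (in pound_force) 0.2564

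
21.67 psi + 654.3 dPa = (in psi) 21.68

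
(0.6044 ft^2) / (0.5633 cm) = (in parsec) 3.23e-16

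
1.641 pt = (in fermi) 5.789e+11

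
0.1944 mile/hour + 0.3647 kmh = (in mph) 0.421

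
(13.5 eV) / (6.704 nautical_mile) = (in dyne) 1.742e-17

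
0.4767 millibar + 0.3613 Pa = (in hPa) 0.4803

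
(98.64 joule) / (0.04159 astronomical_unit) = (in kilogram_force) 1.617e-09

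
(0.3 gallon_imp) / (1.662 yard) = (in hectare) 8.974e-08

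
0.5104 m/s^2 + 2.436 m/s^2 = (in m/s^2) 2.946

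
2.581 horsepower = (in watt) 1925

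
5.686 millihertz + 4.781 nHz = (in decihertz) 0.05686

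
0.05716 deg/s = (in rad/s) 0.0009976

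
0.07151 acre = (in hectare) 0.02894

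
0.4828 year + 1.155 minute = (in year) 0.4828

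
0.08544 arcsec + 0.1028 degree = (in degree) 0.1028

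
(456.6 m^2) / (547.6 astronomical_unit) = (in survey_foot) 1.829e-11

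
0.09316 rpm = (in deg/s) 0.559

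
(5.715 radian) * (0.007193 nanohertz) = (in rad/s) 4.111e-11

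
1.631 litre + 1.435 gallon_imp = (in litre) 8.155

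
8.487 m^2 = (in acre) 0.002097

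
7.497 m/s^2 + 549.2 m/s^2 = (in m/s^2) 556.7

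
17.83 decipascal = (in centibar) 0.001783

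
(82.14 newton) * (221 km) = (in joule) 1.815e+07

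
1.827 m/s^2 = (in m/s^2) 1.827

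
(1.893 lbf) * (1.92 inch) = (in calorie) 0.09815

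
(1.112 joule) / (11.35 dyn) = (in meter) 9797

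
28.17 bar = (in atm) 27.8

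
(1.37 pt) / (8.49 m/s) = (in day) 6.589e-10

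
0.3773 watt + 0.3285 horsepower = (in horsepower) 0.329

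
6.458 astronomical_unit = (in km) 9.661e+08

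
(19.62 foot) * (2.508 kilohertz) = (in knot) 2.915e+04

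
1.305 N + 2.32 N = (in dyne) 3.625e+05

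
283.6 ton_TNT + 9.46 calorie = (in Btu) 1.125e+09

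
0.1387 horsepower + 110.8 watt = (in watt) 214.2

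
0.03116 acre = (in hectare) 0.01261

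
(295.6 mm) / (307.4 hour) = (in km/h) 9.616e-07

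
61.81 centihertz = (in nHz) 6.181e+08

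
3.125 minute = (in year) 5.946e-06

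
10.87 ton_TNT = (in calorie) 1.087e+10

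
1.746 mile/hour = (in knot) 1.517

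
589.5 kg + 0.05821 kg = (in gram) 5.896e+05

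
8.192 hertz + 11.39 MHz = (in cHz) 1.139e+09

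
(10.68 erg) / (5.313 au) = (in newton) 1.344e-18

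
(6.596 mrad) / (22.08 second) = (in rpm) 0.002853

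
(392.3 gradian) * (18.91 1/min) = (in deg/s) 111.3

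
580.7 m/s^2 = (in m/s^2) 580.7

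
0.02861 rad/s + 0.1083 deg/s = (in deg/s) 1.748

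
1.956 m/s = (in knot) 3.802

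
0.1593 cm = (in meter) 0.001593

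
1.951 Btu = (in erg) 2.058e+10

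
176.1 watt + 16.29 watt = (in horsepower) 0.258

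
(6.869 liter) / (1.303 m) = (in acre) 1.303e-06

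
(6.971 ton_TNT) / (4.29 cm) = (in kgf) 6.933e+10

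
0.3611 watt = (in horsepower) 0.0004842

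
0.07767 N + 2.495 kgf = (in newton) 24.55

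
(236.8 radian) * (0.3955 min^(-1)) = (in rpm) 14.91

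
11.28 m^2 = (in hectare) 0.001128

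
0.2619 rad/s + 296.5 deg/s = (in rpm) 51.92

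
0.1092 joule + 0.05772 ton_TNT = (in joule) 2.415e+08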